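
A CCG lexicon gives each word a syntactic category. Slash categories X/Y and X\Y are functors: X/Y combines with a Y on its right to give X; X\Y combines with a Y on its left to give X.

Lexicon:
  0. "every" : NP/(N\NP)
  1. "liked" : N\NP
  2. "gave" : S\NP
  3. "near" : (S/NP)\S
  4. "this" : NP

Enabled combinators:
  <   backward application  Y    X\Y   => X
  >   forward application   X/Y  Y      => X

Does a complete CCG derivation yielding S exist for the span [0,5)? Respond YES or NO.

[0,5] S   >
  [0,4] S/NP   <
    [0,3] S   <
      [0,2] NP   >
        [0,1] "every" : NP/(N\NP)
        [1,2] "liked" : N\NP
      [2,3] "gave" : S\NP
    [3,4] "near" : (S/NP)\S
  [4,5] "this" : NP

YES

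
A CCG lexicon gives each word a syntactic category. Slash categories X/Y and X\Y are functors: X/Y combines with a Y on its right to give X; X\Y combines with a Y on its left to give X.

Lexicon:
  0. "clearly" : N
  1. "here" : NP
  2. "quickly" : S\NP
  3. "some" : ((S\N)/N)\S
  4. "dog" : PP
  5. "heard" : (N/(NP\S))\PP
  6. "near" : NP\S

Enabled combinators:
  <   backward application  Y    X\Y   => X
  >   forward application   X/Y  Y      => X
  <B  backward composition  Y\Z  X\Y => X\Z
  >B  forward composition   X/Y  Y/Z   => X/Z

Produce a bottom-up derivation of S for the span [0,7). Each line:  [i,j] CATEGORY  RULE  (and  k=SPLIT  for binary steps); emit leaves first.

[0,7] S   <
  [0,1] "clearly" : N
  [1,7] S\N   >
    [1,4] (S\N)/N   <
      [1,3] S   <
        [1,2] "here" : NP
        [2,3] "quickly" : S\NP
      [3,4] "some" : ((S\N)/N)\S
    [4,7] N   >
      [4,6] N/(NP\S)   <
        [4,5] "dog" : PP
        [5,6] "heard" : (N/(NP\S))\PP
      [6,7] "near" : NP\S

[0,1] N  lex  "clearly"
[1,2] NP  lex  "here"
[2,3] S\NP  lex  "quickly"
[1,3] S  <  k=2
[3,4] ((S\N)/N)\S  lex  "some"
[1,4] (S\N)/N  <  k=3
[4,5] PP  lex  "dog"
[5,6] (N/(NP\S))\PP  lex  "heard"
[4,6] N/(NP\S)  <  k=5
[6,7] NP\S  lex  "near"
[4,7] N  >  k=6
[1,7] S\N  >  k=4
[0,7] S  <  k=1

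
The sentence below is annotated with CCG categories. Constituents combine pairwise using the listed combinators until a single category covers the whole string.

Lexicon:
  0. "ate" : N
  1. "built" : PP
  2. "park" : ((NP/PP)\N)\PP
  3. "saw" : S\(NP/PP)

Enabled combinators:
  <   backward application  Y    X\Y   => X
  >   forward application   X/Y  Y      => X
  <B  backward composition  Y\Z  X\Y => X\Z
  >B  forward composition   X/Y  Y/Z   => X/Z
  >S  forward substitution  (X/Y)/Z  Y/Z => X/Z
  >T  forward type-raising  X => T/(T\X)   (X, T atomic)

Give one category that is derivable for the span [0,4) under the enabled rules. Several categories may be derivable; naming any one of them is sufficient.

[0,4] S   >
  [0,1] S/(S\N)   >T
    [0,1] "ate" : N
  [1,4] S\N   <B
    [1,3] (NP/PP)\N   <
      [1,2] "built" : PP
      [2,3] "park" : ((NP/PP)\N)\PP
    [3,4] "saw" : S\(NP/PP)

S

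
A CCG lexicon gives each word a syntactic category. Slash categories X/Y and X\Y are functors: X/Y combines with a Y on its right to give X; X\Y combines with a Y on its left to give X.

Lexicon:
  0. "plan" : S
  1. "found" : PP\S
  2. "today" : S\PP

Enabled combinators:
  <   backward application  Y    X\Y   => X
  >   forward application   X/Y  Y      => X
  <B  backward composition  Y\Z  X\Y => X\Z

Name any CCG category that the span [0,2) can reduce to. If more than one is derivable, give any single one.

PP

[0,3] S   <
  [0,2] PP   <
    [0,1] "plan" : S
    [1,2] "found" : PP\S
  [2,3] "today" : S\PP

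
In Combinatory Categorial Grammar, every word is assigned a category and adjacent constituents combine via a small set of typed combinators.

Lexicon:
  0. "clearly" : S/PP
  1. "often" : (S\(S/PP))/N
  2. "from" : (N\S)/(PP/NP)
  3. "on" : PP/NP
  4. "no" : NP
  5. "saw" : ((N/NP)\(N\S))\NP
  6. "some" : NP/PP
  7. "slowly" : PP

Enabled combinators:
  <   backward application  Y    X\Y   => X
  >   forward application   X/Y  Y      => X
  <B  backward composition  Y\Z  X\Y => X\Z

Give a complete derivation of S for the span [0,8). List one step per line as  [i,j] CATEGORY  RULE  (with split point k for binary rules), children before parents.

[0,1] S/PP  lex  "clearly"
[1,2] (S\(S/PP))/N  lex  "often"
[2,3] (N\S)/(PP/NP)  lex  "from"
[3,4] PP/NP  lex  "on"
[2,4] N\S  >  k=3
[4,5] NP  lex  "no"
[5,6] ((N/NP)\(N\S))\NP  lex  "saw"
[4,6] (N/NP)\(N\S)  <  k=5
[2,6] N/NP  <  k=4
[6,7] NP/PP  lex  "some"
[7,8] PP  lex  "slowly"
[6,8] NP  >  k=7
[2,8] N  >  k=6
[1,8] S\(S/PP)  >  k=2
[0,8] S  <  k=1

[0,8] S   <
  [0,1] "clearly" : S/PP
  [1,8] S\(S/PP)   >
    [1,2] "often" : (S\(S/PP))/N
    [2,8] N   >
      [2,6] N/NP   <
        [2,4] N\S   >
          [2,3] "from" : (N\S)/(PP/NP)
          [3,4] "on" : PP/NP
        [4,6] (N/NP)\(N\S)   <
          [4,5] "no" : NP
          [5,6] "saw" : ((N/NP)\(N\S))\NP
      [6,8] NP   >
        [6,7] "some" : NP/PP
        [7,8] "slowly" : PP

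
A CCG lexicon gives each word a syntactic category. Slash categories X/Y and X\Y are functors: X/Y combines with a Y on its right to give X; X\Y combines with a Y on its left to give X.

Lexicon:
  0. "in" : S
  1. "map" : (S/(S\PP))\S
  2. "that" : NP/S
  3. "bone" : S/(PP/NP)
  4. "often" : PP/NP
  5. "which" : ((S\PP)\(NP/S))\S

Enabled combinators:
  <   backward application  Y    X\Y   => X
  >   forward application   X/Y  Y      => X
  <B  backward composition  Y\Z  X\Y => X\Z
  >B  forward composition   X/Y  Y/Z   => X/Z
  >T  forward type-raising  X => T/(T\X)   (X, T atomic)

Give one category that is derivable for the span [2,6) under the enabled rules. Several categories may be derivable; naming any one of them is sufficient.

S\PP

[0,6] S   >
  [0,2] S/(S\PP)   <
    [0,1] "in" : S
    [1,2] "map" : (S/(S\PP))\S
  [2,6] S\PP   <
    [2,3] "that" : NP/S
    [3,6] (S\PP)\(NP/S)   <
      [3,5] S   >
        [3,4] "bone" : S/(PP/NP)
        [4,5] "often" : PP/NP
      [5,6] "which" : ((S\PP)\(NP/S))\S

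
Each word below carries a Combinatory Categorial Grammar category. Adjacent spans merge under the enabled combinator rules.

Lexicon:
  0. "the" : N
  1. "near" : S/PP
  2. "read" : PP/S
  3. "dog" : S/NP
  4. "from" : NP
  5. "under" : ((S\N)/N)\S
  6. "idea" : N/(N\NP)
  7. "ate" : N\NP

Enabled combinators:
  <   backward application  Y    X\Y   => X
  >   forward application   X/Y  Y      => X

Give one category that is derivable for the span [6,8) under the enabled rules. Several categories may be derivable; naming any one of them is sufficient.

[0,8] S   <
  [0,1] "the" : N
  [1,8] S\N   >
    [1,6] (S\N)/N   <
      [1,5] S   >
        [1,2] "near" : S/PP
        [2,5] PP   >
          [2,3] "read" : PP/S
          [3,5] S   >
            [3,4] "dog" : S/NP
            [4,5] "from" : NP
      [5,6] "under" : ((S\N)/N)\S
    [6,8] N   >
      [6,7] "idea" : N/(N\NP)
      [7,8] "ate" : N\NP

N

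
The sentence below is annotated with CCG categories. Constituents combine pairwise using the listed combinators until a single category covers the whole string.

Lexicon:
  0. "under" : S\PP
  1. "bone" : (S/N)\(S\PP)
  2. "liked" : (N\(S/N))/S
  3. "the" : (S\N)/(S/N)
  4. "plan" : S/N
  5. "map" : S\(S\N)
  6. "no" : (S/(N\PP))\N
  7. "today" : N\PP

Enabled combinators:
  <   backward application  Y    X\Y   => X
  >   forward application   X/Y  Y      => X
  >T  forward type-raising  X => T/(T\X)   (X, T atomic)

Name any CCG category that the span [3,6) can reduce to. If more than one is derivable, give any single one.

[0,8] S   >
  [0,7] S/(N\PP)   <
    [0,6] N   <
      [0,2] S/N   <
        [0,1] "under" : S\PP
        [1,2] "bone" : (S/N)\(S\PP)
      [2,6] N\(S/N)   >
        [2,3] "liked" : (N\(S/N))/S
        [3,6] S   <
          [3,5] S\N   >
            [3,4] "the" : (S\N)/(S/N)
            [4,5] "plan" : S/N
          [5,6] "map" : S\(S\N)
    [6,7] "no" : (S/(N\PP))\N
  [7,8] "today" : N\PP

S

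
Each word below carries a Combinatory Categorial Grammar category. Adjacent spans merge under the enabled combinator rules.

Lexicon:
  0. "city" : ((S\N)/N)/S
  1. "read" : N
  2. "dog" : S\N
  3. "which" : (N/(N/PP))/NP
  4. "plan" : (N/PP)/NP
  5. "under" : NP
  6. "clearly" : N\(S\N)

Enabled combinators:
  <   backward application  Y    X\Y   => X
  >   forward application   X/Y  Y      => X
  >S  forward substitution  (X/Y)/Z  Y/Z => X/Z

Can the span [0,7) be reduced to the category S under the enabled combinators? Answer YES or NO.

NO

((S\N)/N)/S N S\N (N/(N/PP))/NP (N/PP)/NP NP N\(S\N)
CKY chart[0,7] = {N}; S ∉ chart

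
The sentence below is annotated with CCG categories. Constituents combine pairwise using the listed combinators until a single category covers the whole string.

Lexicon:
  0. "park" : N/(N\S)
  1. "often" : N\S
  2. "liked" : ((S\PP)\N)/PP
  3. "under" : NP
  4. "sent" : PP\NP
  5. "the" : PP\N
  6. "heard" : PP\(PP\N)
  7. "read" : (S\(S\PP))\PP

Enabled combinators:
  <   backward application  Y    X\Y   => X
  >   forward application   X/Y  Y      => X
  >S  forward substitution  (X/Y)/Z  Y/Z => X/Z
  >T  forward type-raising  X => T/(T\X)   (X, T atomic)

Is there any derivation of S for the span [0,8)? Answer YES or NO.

YES

[0,8] S   <
  [0,5] S\PP   <
    [0,2] N   >
      [0,1] "park" : N/(N\S)
      [1,2] "often" : N\S
    [2,5] (S\PP)\N   >
      [2,3] "liked" : ((S\PP)\N)/PP
      [3,5] PP   >
        [3,4] PP/(PP\NP)   >T
          [3,4] "under" : NP
        [4,5] "sent" : PP\NP
  [5,8] S\(S\PP)   <
    [5,7] PP   <
      [5,6] "the" : PP\N
      [6,7] "heard" : PP\(PP\N)
    [7,8] "read" : (S\(S\PP))\PP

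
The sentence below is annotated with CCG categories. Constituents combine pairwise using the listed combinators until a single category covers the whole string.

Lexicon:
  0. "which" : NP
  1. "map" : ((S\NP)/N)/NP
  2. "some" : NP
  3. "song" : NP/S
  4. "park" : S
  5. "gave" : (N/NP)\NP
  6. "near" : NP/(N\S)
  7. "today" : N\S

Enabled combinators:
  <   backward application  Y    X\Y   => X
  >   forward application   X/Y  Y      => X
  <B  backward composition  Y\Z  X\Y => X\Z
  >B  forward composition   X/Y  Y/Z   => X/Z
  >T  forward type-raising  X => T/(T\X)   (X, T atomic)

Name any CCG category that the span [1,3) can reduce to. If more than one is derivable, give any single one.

[0,8] S   >
  [0,1] S/(S\NP)   >T
    [0,1] "which" : NP
  [1,8] S\NP   >
    [1,3] (S\NP)/N   >
      [1,2] "map" : ((S\NP)/N)/NP
      [2,3] "some" : NP
    [3,8] N   >
      [3,6] N/NP   <
        [3,5] NP   >
          [3,4] "song" : NP/S
          [4,5] "park" : S
        [5,6] "gave" : (N/NP)\NP
      [6,8] NP   >
        [6,7] "near" : NP/(N\S)
        [7,8] "today" : N\S

(S\NP)/N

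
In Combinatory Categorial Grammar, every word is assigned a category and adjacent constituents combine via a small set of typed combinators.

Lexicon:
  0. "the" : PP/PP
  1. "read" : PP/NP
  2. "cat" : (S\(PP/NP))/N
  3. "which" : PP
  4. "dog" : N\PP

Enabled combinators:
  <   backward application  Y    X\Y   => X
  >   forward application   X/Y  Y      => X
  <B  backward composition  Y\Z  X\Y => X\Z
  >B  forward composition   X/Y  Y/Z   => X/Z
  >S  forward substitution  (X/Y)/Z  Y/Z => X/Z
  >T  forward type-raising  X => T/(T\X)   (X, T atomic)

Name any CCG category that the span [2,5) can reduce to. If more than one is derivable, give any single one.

S\(PP/NP)

[0,5] S   <
  [0,2] PP/NP   >B
    [0,1] "the" : PP/PP
    [1,2] "read" : PP/NP
  [2,5] S\(PP/NP)   >
    [2,3] "cat" : (S\(PP/NP))/N
    [3,5] N   >
      [3,4] N/(N\PP)   >T
        [3,4] "which" : PP
      [4,5] "dog" : N\PP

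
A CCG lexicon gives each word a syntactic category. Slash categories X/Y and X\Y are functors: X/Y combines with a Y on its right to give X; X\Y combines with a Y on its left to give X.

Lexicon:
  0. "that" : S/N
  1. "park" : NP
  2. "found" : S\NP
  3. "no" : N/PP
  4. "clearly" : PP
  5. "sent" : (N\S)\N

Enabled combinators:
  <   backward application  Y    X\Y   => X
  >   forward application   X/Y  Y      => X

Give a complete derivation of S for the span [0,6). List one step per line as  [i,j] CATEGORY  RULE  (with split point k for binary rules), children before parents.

[0,6] S   >
  [0,1] "that" : S/N
  [1,6] N   <
    [1,3] S   <
      [1,2] "park" : NP
      [2,3] "found" : S\NP
    [3,6] N\S   <
      [3,5] N   >
        [3,4] "no" : N/PP
        [4,5] "clearly" : PP
      [5,6] "sent" : (N\S)\N

[0,1] S/N  lex  "that"
[1,2] NP  lex  "park"
[2,3] S\NP  lex  "found"
[1,3] S  <  k=2
[3,4] N/PP  lex  "no"
[4,5] PP  lex  "clearly"
[3,5] N  >  k=4
[5,6] (N\S)\N  lex  "sent"
[3,6] N\S  <  k=5
[1,6] N  <  k=3
[0,6] S  >  k=1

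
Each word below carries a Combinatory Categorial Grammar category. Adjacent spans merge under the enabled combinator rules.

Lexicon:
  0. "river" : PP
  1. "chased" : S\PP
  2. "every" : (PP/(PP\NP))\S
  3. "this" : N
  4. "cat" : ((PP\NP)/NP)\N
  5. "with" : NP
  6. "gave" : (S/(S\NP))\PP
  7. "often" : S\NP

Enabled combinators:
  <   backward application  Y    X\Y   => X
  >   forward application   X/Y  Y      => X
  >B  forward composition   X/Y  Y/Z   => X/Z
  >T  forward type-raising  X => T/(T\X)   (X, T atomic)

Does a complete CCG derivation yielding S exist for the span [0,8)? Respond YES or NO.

[0,8] S   >
  [0,7] S/(S\NP)   <
    [0,6] PP   >
      [0,3] PP/(PP\NP)   <
        [0,2] S   >
          [0,1] S/(S\PP)   >T
            [0,1] "river" : PP
          [1,2] "chased" : S\PP
        [2,3] "every" : (PP/(PP\NP))\S
      [3,6] PP\NP   >
        [3,5] (PP\NP)/NP   <
          [3,4] "this" : N
          [4,5] "cat" : ((PP\NP)/NP)\N
        [5,6] "with" : NP
    [6,7] "gave" : (S/(S\NP))\PP
  [7,8] "often" : S\NP

YES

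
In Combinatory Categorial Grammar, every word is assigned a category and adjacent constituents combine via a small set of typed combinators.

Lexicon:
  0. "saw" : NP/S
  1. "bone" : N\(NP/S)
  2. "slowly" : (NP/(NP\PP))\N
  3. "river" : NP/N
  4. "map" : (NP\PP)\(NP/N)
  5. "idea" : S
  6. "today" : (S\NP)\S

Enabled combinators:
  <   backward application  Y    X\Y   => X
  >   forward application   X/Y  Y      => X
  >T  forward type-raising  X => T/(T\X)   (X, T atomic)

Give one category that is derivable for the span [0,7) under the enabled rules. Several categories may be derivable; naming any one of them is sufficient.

S

[0,7] S   <
  [0,5] NP   >
    [0,3] NP/(NP\PP)   <
      [0,2] N   <
        [0,1] "saw" : NP/S
        [1,2] "bone" : N\(NP/S)
      [2,3] "slowly" : (NP/(NP\PP))\N
    [3,5] NP\PP   <
      [3,4] "river" : NP/N
      [4,5] "map" : (NP\PP)\(NP/N)
  [5,7] S\NP   <
    [5,6] "idea" : S
    [6,7] "today" : (S\NP)\S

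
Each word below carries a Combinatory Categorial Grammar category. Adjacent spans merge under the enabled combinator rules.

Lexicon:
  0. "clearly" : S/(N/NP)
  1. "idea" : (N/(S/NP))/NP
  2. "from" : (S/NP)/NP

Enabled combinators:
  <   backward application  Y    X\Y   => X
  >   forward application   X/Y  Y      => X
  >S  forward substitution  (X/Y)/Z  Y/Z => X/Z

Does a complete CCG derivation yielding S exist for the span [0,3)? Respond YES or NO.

[0,3] S   >
  [0,1] "clearly" : S/(N/NP)
  [1,3] N/NP   >S
    [1,2] "idea" : (N/(S/NP))/NP
    [2,3] "from" : (S/NP)/NP

YES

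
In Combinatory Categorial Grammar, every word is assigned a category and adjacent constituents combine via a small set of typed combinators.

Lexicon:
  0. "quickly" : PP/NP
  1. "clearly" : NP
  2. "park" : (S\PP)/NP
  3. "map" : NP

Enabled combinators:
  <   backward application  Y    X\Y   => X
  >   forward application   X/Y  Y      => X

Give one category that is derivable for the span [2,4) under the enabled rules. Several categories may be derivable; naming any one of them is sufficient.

[0,4] S   <
  [0,2] PP   >
    [0,1] "quickly" : PP/NP
    [1,2] "clearly" : NP
  [2,4] S\PP   >
    [2,3] "park" : (S\PP)/NP
    [3,4] "map" : NP

S\PP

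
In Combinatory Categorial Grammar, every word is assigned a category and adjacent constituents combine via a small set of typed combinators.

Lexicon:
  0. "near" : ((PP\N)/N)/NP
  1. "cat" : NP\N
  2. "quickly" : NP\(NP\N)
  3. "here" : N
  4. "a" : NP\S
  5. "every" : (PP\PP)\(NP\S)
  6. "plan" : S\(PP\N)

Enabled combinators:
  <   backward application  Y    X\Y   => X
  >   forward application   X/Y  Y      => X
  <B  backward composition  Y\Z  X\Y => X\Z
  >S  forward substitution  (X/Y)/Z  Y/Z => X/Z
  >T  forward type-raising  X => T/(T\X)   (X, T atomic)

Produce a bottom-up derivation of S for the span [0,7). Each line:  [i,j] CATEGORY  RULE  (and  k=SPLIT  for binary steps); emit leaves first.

[0,7] S   <
  [0,6] PP\N   <B
    [0,4] PP\N   >
      [0,3] (PP\N)/N   >
        [0,1] "near" : ((PP\N)/N)/NP
        [1,3] NP   <
          [1,2] "cat" : NP\N
          [2,3] "quickly" : NP\(NP\N)
      [3,4] "here" : N
    [4,6] PP\PP   <
      [4,5] "a" : NP\S
      [5,6] "every" : (PP\PP)\(NP\S)
  [6,7] "plan" : S\(PP\N)

[0,1] ((PP\N)/N)/NP  lex  "near"
[1,2] NP\N  lex  "cat"
[2,3] NP\(NP\N)  lex  "quickly"
[1,3] NP  <  k=2
[0,3] (PP\N)/N  >  k=1
[3,4] N  lex  "here"
[0,4] PP\N  >  k=3
[4,5] NP\S  lex  "a"
[5,6] (PP\PP)\(NP\S)  lex  "every"
[4,6] PP\PP  <  k=5
[0,6] PP\N  <B  k=4
[6,7] S\(PP\N)  lex  "plan"
[0,7] S  <  k=6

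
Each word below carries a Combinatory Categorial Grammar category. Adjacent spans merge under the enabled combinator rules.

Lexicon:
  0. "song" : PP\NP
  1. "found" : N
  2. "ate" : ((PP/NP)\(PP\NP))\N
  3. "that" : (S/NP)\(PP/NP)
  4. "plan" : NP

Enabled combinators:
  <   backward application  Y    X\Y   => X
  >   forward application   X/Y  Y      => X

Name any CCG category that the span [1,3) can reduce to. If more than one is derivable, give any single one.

[0,5] S   >
  [0,4] S/NP   <
    [0,3] PP/NP   <
      [0,1] "song" : PP\NP
      [1,3] (PP/NP)\(PP\NP)   <
        [1,2] "found" : N
        [2,3] "ate" : ((PP/NP)\(PP\NP))\N
    [3,4] "that" : (S/NP)\(PP/NP)
  [4,5] "plan" : NP

(PP/NP)\(PP\NP)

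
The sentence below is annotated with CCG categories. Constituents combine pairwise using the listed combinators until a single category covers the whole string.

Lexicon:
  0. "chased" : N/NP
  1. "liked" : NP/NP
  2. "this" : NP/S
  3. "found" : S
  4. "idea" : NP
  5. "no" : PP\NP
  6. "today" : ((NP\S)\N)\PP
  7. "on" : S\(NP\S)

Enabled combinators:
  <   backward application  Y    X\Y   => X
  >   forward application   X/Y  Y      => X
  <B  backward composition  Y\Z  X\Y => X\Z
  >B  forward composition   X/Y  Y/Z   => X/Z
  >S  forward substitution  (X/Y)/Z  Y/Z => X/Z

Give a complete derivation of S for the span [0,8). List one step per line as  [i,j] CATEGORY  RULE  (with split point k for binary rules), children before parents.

[0,8] S   <
  [0,4] N   >
    [0,2] N/NP   >B
      [0,1] "chased" : N/NP
      [1,2] "liked" : NP/NP
    [2,4] NP   >
      [2,3] "this" : NP/S
      [3,4] "found" : S
  [4,8] S\N   <B
    [4,7] (NP\S)\N   <
      [4,6] PP   <
        [4,5] "idea" : NP
        [5,6] "no" : PP\NP
      [6,7] "today" : ((NP\S)\N)\PP
    [7,8] "on" : S\(NP\S)

[0,1] N/NP  lex  "chased"
[1,2] NP/NP  lex  "liked"
[0,2] N/NP  >B  k=1
[2,3] NP/S  lex  "this"
[3,4] S  lex  "found"
[2,4] NP  >  k=3
[0,4] N  >  k=2
[4,5] NP  lex  "idea"
[5,6] PP\NP  lex  "no"
[4,6] PP  <  k=5
[6,7] ((NP\S)\N)\PP  lex  "today"
[4,7] (NP\S)\N  <  k=6
[7,8] S\(NP\S)  lex  "on"
[4,8] S\N  <B  k=7
[0,8] S  <  k=4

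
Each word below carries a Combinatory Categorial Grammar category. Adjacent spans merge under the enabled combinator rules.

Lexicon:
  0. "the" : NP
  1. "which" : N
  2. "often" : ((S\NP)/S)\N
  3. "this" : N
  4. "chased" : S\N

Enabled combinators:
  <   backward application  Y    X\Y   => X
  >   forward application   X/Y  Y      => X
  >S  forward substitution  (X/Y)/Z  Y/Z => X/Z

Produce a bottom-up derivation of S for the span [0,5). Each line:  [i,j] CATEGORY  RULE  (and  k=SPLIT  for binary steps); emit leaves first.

[0,5] S   <
  [0,1] "the" : NP
  [1,5] S\NP   >
    [1,3] (S\NP)/S   <
      [1,2] "which" : N
      [2,3] "often" : ((S\NP)/S)\N
    [3,5] S   <
      [3,4] "this" : N
      [4,5] "chased" : S\N

[0,1] NP  lex  "the"
[1,2] N  lex  "which"
[2,3] ((S\NP)/S)\N  lex  "often"
[1,3] (S\NP)/S  <  k=2
[3,4] N  lex  "this"
[4,5] S\N  lex  "chased"
[3,5] S  <  k=4
[1,5] S\NP  >  k=3
[0,5] S  <  k=1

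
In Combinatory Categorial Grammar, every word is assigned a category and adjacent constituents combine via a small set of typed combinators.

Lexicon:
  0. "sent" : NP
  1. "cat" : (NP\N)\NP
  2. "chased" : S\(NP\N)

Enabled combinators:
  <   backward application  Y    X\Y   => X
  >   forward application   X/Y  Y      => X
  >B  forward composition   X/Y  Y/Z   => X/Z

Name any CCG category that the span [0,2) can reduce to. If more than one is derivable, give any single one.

NP\N

[0,3] S   <
  [0,2] NP\N   <
    [0,1] "sent" : NP
    [1,2] "cat" : (NP\N)\NP
  [2,3] "chased" : S\(NP\N)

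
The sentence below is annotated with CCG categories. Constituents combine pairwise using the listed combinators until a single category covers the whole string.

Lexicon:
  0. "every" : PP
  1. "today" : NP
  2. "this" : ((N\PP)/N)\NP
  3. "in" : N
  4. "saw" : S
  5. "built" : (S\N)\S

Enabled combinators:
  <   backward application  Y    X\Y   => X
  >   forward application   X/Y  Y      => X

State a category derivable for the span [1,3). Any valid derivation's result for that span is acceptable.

(N\PP)/N

[0,6] S   <
  [0,4] N   <
    [0,1] "every" : PP
    [1,4] N\PP   >
      [1,3] (N\PP)/N   <
        [1,2] "today" : NP
        [2,3] "this" : ((N\PP)/N)\NP
      [3,4] "in" : N
  [4,6] S\N   <
    [4,5] "saw" : S
    [5,6] "built" : (S\N)\S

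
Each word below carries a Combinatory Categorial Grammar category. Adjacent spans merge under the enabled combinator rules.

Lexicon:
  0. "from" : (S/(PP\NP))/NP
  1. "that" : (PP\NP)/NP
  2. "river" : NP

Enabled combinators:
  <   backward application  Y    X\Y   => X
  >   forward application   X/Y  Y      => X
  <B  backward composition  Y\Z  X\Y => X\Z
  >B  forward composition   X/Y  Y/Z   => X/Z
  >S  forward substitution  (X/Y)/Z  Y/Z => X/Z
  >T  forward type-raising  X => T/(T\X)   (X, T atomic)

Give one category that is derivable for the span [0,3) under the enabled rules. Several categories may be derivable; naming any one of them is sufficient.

S

[0,3] S   >
  [0,2] S/NP   >S
    [0,1] "from" : (S/(PP\NP))/NP
    [1,2] "that" : (PP\NP)/NP
  [2,3] "river" : NP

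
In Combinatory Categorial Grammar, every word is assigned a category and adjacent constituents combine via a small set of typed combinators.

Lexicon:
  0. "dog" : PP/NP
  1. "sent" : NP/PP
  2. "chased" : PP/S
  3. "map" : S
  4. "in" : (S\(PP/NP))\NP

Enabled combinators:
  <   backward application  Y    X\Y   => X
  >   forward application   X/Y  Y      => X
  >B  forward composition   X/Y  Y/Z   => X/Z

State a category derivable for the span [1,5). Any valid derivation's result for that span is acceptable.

[0,5] S   <
  [0,1] "dog" : PP/NP
  [1,5] S\(PP/NP)   <
    [1,4] NP   >
      [1,3] NP/S   >B
        [1,2] "sent" : NP/PP
        [2,3] "chased" : PP/S
      [3,4] "map" : S
    [4,5] "in" : (S\(PP/NP))\NP

S\(PP/NP)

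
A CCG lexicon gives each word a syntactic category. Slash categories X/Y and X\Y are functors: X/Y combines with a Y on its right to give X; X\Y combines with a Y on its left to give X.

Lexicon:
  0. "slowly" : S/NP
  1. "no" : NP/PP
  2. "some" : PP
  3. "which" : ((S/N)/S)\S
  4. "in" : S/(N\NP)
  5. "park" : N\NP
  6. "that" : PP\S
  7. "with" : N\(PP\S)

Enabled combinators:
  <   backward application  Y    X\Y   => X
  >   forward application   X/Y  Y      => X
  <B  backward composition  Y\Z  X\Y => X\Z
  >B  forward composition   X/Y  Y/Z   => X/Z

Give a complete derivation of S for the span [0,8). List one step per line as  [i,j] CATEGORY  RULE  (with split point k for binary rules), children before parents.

[0,1] S/NP  lex  "slowly"
[1,2] NP/PP  lex  "no"
[0,2] S/PP  >B  k=1
[2,3] PP  lex  "some"
[0,3] S  >  k=2
[3,4] ((S/N)/S)\S  lex  "which"
[0,4] (S/N)/S  <  k=3
[4,5] S/(N\NP)  lex  "in"
[5,6] N\NP  lex  "park"
[4,6] S  >  k=5
[0,6] S/N  >  k=4
[6,7] PP\S  lex  "that"
[7,8] N\(PP\S)  lex  "with"
[6,8] N  <  k=7
[0,8] S  >  k=6

[0,8] S   >
  [0,6] S/N   >
    [0,4] (S/N)/S   <
      [0,3] S   >
        [0,2] S/PP   >B
          [0,1] "slowly" : S/NP
          [1,2] "no" : NP/PP
        [2,3] "some" : PP
      [3,4] "which" : ((S/N)/S)\S
    [4,6] S   >
      [4,5] "in" : S/(N\NP)
      [5,6] "park" : N\NP
  [6,8] N   <
    [6,7] "that" : PP\S
    [7,8] "with" : N\(PP\S)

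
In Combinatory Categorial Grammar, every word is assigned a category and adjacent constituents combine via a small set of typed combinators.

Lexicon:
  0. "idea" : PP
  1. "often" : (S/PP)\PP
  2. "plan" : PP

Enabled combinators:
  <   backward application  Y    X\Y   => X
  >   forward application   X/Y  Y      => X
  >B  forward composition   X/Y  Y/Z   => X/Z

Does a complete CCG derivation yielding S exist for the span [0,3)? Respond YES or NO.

[0,3] S   >
  [0,2] S/PP   <
    [0,1] "idea" : PP
    [1,2] "often" : (S/PP)\PP
  [2,3] "plan" : PP

YES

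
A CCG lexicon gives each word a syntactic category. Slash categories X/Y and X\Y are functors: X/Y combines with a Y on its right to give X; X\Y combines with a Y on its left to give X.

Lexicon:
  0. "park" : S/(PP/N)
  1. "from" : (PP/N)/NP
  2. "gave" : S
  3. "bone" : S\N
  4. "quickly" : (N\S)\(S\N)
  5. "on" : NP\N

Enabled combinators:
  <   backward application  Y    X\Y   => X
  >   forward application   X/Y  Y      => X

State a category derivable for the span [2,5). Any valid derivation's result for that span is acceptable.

N

[0,6] S   >
  [0,1] "park" : S/(PP/N)
  [1,6] PP/N   >
    [1,2] "from" : (PP/N)/NP
    [2,6] NP   <
      [2,5] N   <
        [2,3] "gave" : S
        [3,5] N\S   <
          [3,4] "bone" : S\N
          [4,5] "quickly" : (N\S)\(S\N)
      [5,6] "on" : NP\N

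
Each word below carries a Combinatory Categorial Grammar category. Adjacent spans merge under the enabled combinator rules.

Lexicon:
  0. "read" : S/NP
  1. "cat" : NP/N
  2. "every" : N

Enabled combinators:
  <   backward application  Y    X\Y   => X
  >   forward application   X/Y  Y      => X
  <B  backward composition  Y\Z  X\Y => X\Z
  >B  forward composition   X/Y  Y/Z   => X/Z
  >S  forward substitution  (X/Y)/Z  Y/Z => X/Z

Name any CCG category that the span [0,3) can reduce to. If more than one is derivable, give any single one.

S

[0,3] S   >
  [0,1] "read" : S/NP
  [1,3] NP   >
    [1,2] "cat" : NP/N
    [2,3] "every" : N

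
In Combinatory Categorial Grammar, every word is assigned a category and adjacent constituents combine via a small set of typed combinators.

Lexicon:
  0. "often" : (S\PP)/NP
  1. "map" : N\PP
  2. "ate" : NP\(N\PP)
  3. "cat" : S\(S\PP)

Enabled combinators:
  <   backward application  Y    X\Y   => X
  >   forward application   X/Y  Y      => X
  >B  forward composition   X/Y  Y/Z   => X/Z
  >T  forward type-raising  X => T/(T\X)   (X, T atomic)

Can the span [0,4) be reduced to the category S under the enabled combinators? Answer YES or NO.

[0,4] S   <
  [0,3] S\PP   >
    [0,1] "often" : (S\PP)/NP
    [1,3] NP   <
      [1,2] "map" : N\PP
      [2,3] "ate" : NP\(N\PP)
  [3,4] "cat" : S\(S\PP)

YES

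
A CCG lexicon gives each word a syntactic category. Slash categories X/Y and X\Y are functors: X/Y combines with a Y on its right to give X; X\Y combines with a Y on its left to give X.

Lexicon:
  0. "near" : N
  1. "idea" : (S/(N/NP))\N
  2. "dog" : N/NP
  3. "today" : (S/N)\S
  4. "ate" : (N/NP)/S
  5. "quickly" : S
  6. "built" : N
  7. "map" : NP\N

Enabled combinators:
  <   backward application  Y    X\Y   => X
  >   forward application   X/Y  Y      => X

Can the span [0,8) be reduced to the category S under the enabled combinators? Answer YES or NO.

[0,8] S   >
  [0,4] S/N   <
    [0,3] S   >
      [0,2] S/(N/NP)   <
        [0,1] "near" : N
        [1,2] "idea" : (S/(N/NP))\N
      [2,3] "dog" : N/NP
    [3,4] "today" : (S/N)\S
  [4,8] N   >
    [4,6] N/NP   >
      [4,5] "ate" : (N/NP)/S
      [5,6] "quickly" : S
    [6,8] NP   <
      [6,7] "built" : N
      [7,8] "map" : NP\N

YES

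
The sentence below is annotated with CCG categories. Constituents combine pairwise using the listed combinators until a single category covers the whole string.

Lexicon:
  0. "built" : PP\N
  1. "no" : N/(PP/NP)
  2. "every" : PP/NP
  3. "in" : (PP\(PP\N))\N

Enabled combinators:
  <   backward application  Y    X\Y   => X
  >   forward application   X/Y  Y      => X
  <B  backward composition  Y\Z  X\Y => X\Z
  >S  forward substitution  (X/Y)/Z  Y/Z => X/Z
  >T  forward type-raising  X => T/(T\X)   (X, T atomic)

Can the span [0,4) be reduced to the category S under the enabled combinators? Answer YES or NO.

PP\N N/(PP/NP) PP/NP (PP\(PP\N))\N
CKY chart[0,4] = {N/(N\PP), NP/(NP\PP), PP, PP/(PP\PP), S/(S\PP)}; S ∉ chart

NO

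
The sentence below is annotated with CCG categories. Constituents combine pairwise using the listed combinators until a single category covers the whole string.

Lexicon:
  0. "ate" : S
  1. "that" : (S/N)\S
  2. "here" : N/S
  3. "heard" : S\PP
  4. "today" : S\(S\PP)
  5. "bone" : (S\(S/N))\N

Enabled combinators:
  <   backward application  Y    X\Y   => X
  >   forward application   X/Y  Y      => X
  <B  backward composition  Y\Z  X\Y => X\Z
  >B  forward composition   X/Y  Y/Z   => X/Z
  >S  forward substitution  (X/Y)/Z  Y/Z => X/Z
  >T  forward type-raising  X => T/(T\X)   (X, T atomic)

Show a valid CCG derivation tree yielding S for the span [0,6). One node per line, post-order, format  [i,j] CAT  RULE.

[0,6] S   <
  [0,2] S/N   <
    [0,1] "ate" : S
    [1,2] "that" : (S/N)\S
  [2,6] S\(S/N)   <
    [2,5] N   >
      [2,3] "here" : N/S
      [3,5] S   <
        [3,4] "heard" : S\PP
        [4,5] "today" : S\(S\PP)
    [5,6] "bone" : (S\(S/N))\N

[0,1] S  lex  "ate"
[1,2] (S/N)\S  lex  "that"
[0,2] S/N  <  k=1
[2,3] N/S  lex  "here"
[3,4] S\PP  lex  "heard"
[4,5] S\(S\PP)  lex  "today"
[3,5] S  <  k=4
[2,5] N  >  k=3
[5,6] (S\(S/N))\N  lex  "bone"
[2,6] S\(S/N)  <  k=5
[0,6] S  <  k=2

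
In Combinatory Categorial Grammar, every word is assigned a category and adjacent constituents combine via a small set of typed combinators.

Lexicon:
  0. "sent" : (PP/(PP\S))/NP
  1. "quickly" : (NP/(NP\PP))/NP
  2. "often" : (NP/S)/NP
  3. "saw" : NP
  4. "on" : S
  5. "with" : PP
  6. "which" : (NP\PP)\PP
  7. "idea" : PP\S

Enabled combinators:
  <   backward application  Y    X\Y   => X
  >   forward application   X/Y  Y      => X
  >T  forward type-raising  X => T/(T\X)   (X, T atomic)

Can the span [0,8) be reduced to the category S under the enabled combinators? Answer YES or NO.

(PP/(PP\S))/NP (NP/(NP\PP))/NP (NP/S)/NP NP S PP (NP\PP)\PP PP\S
CKY chart[0,8] = {N/(N\PP), NP/(NP\PP), PP, PP/(PP\PP), S/(S\PP)}; S ∉ chart

NO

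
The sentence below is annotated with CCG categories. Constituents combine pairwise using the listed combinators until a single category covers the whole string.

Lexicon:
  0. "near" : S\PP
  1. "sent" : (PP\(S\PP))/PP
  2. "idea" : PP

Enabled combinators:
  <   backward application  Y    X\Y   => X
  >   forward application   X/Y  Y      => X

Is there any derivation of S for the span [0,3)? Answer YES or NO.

NO

S\PP (PP\(S\PP))/PP PP
CKY chart[0,3] = {PP}; S ∉ chart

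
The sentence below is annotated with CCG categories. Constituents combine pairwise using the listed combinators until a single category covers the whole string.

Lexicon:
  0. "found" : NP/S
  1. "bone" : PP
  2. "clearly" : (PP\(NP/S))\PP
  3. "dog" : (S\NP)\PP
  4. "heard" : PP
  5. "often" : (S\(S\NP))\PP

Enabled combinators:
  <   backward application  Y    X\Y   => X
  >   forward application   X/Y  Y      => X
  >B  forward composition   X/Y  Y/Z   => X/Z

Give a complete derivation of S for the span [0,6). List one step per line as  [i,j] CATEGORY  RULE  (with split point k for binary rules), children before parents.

[0,1] NP/S  lex  "found"
[1,2] PP  lex  "bone"
[2,3] (PP\(NP/S))\PP  lex  "clearly"
[1,3] PP\(NP/S)  <  k=2
[0,3] PP  <  k=1
[3,4] (S\NP)\PP  lex  "dog"
[0,4] S\NP  <  k=3
[4,5] PP  lex  "heard"
[5,6] (S\(S\NP))\PP  lex  "often"
[4,6] S\(S\NP)  <  k=5
[0,6] S  <  k=4

[0,6] S   <
  [0,4] S\NP   <
    [0,3] PP   <
      [0,1] "found" : NP/S
      [1,3] PP\(NP/S)   <
        [1,2] "bone" : PP
        [2,3] "clearly" : (PP\(NP/S))\PP
    [3,4] "dog" : (S\NP)\PP
  [4,6] S\(S\NP)   <
    [4,5] "heard" : PP
    [5,6] "often" : (S\(S\NP))\PP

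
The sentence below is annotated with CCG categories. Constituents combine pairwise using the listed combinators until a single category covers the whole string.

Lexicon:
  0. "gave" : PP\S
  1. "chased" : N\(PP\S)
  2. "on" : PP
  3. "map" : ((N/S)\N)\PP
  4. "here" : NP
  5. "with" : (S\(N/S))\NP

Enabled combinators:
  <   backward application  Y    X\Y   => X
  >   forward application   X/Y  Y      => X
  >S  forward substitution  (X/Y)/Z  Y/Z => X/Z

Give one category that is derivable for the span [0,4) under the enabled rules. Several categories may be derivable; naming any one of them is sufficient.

N/S

[0,6] S   <
  [0,4] N/S   <
    [0,2] N   <
      [0,1] "gave" : PP\S
      [1,2] "chased" : N\(PP\S)
    [2,4] (N/S)\N   <
      [2,3] "on" : PP
      [3,4] "map" : ((N/S)\N)\PP
  [4,6] S\(N/S)   <
    [4,5] "here" : NP
    [5,6] "with" : (S\(N/S))\NP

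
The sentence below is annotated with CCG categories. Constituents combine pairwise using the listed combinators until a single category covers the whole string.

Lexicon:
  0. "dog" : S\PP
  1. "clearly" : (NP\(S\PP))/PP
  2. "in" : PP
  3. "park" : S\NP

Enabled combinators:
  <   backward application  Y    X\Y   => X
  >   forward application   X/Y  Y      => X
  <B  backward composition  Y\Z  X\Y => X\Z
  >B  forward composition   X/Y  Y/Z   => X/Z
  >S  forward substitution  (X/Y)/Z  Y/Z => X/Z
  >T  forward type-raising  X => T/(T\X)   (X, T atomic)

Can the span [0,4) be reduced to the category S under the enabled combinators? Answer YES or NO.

YES

[0,4] S   <
  [0,3] NP   <
    [0,1] "dog" : S\PP
    [1,3] NP\(S\PP)   >
      [1,2] "clearly" : (NP\(S\PP))/PP
      [2,3] "in" : PP
  [3,4] "park" : S\NP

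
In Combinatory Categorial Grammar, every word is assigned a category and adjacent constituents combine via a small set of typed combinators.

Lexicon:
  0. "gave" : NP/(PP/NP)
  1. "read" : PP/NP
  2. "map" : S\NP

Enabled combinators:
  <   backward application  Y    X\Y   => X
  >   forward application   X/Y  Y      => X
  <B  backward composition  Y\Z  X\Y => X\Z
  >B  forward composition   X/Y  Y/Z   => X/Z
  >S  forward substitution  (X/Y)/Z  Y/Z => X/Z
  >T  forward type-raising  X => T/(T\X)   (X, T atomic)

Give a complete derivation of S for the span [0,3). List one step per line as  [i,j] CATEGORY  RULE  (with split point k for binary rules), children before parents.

[0,3] S   <
  [0,2] NP   >
    [0,1] "gave" : NP/(PP/NP)
    [1,2] "read" : PP/NP
  [2,3] "map" : S\NP

[0,1] NP/(PP/NP)  lex  "gave"
[1,2] PP/NP  lex  "read"
[0,2] NP  >  k=1
[2,3] S\NP  lex  "map"
[0,3] S  <  k=2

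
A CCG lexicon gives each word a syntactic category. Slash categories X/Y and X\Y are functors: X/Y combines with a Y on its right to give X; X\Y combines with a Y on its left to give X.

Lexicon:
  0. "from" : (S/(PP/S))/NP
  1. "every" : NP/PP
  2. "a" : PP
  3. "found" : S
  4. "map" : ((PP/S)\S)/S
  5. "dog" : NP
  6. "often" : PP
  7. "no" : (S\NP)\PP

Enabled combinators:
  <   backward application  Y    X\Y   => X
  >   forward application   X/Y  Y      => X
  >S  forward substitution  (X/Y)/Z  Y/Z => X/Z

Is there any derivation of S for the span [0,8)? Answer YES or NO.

[0,8] S   >
  [0,3] S/(PP/S)   >
    [0,1] "from" : (S/(PP/S))/NP
    [1,3] NP   >
      [1,2] "every" : NP/PP
      [2,3] "a" : PP
  [3,8] PP/S   <
    [3,4] "found" : S
    [4,8] (PP/S)\S   >
      [4,5] "map" : ((PP/S)\S)/S
      [5,8] S   <
        [5,6] "dog" : NP
        [6,8] S\NP   <
          [6,7] "often" : PP
          [7,8] "no" : (S\NP)\PP

YES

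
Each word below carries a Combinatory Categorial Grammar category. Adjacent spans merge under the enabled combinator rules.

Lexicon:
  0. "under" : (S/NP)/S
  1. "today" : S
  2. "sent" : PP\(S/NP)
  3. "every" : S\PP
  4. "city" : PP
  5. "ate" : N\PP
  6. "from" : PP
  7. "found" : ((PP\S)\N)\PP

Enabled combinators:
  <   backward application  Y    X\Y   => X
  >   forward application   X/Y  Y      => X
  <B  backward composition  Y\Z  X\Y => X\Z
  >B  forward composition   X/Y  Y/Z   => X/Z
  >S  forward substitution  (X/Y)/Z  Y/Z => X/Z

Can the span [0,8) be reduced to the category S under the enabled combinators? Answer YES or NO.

NO

(S/NP)/S S PP\(S/NP) S\PP PP N\PP PP ((PP\S)\N)\PP
CKY chart[0,8] = {PP}; S ∉ chart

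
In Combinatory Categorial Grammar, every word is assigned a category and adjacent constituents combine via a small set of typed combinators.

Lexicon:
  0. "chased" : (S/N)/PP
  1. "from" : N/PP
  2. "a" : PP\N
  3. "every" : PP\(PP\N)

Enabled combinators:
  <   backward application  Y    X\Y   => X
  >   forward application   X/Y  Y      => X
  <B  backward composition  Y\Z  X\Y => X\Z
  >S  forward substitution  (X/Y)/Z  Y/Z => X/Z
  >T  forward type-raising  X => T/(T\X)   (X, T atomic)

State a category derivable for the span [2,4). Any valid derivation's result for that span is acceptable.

[0,4] S   >
  [0,2] S/PP   >S
    [0,1] "chased" : (S/N)/PP
    [1,2] "from" : N/PP
  [2,4] PP   <
    [2,3] "a" : PP\N
    [3,4] "every" : PP\(PP\N)

PP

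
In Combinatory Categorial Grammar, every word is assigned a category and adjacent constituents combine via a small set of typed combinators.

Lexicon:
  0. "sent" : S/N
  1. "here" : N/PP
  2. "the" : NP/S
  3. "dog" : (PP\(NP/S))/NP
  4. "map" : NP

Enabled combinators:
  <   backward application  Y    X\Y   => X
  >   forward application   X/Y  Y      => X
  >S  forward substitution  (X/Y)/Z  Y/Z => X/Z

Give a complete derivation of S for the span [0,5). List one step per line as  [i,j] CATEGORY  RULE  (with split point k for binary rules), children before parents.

[0,5] S   >
  [0,1] "sent" : S/N
  [1,5] N   >
    [1,2] "here" : N/PP
    [2,5] PP   <
      [2,3] "the" : NP/S
      [3,5] PP\(NP/S)   >
        [3,4] "dog" : (PP\(NP/S))/NP
        [4,5] "map" : NP

[0,1] S/N  lex  "sent"
[1,2] N/PP  lex  "here"
[2,3] NP/S  lex  "the"
[3,4] (PP\(NP/S))/NP  lex  "dog"
[4,5] NP  lex  "map"
[3,5] PP\(NP/S)  >  k=4
[2,5] PP  <  k=3
[1,5] N  >  k=2
[0,5] S  >  k=1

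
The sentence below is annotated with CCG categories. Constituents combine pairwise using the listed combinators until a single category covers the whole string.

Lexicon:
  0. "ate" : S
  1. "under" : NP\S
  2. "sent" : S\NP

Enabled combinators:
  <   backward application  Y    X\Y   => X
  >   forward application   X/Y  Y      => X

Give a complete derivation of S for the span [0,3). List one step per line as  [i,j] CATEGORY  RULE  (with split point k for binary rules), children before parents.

[0,3] S   <
  [0,2] NP   <
    [0,1] "ate" : S
    [1,2] "under" : NP\S
  [2,3] "sent" : S\NP

[0,1] S  lex  "ate"
[1,2] NP\S  lex  "under"
[0,2] NP  <  k=1
[2,3] S\NP  lex  "sent"
[0,3] S  <  k=2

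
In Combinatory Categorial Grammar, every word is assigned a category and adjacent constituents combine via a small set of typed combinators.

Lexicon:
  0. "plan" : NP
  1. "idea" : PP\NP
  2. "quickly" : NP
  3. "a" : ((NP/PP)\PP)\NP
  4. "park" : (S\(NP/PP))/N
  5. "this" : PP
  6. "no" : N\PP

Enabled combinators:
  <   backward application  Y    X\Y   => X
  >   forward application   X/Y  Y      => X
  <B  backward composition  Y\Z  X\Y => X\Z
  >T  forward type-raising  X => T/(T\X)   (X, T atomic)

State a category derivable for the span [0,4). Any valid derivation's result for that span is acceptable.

[0,7] S   <
  [0,4] NP/PP   <
    [0,2] PP   <
      [0,1] "plan" : NP
      [1,2] "idea" : PP\NP
    [2,4] (NP/PP)\PP   <
      [2,3] "quickly" : NP
      [3,4] "a" : ((NP/PP)\PP)\NP
  [4,7] S\(NP/PP)   >
    [4,5] "park" : (S\(NP/PP))/N
    [5,7] N   >
      [5,6] N/(N\PP)   >T
        [5,6] "this" : PP
      [6,7] "no" : N\PP

NP/PP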